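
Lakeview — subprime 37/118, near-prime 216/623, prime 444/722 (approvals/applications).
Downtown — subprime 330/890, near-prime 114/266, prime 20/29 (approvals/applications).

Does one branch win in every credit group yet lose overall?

Subprime: Lakeview 37/118 = 31.4%, Downtown 330/890 = 37.1% → Downtown
Near-prime: Lakeview 216/623 = 34.7%, Downtown 114/266 = 42.9% → Downtown
Prime: Lakeview 444/722 = 61.5%, Downtown 20/29 = 69.0% → Downtown
Overall: Lakeview 697/1463 = 47.6%, Downtown 464/1185 = 39.2% → Lakeview
Downtown wins each credit group but Lakeview wins overall — the comparison reverses. Downtown's applications skew toward subprime, which has a lower base rate.

Yes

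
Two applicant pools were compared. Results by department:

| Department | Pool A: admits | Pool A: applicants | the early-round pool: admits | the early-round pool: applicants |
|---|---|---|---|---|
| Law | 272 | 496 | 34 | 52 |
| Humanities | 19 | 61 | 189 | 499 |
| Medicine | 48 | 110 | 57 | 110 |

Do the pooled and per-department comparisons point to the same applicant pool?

No

Law: Pool A 272/496 = 54.8%, the early-round pool 34/52 = 65.4% → the early-round pool
Humanities: Pool A 19/61 = 31.1%, the early-round pool 189/499 = 37.9% → the early-round pool
Medicine: Pool A 48/110 = 43.6%, the early-round pool 57/110 = 51.8% → the early-round pool
Overall: Pool A 339/667 = 50.8%, the early-round pool 280/661 = 42.4% → Pool A
The early-round pool wins each department group but Pool A wins overall — the comparison reverses. The early-round pool's applicants skew toward Humanities, which has a lower base rate.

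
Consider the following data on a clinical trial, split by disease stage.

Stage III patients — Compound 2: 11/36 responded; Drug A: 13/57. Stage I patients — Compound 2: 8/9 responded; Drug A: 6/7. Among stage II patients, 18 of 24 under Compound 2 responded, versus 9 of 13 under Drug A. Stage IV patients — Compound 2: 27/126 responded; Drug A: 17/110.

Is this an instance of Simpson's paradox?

No

Stage III: Compound 2 11/36 = 30.6%, Drug A 13/57 = 22.8% → Compound 2
Stage I: Compound 2 8/9 = 88.9%, Drug A 6/7 = 85.7% → Compound 2
Stage II: Compound 2 18/24 = 75.0%, Drug A 9/13 = 69.2% → Compound 2
Stage IV: Compound 2 27/126 = 21.4%, Drug A 17/110 = 15.5% → Compound 2
Overall: Compound 2 64/195 = 32.8%, Drug A 45/187 = 24.1% → Compound 2
Compound 2 wins overall and in every disease group — no reversal.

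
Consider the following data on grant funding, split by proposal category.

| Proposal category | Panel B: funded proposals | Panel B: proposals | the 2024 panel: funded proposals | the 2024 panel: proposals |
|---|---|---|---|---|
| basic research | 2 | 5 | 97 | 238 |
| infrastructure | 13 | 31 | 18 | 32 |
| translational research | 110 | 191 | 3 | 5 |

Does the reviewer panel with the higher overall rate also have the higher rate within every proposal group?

Basic research: Panel B 2/5 = 40.0%, the 2024 panel 97/238 = 40.8% → the 2024 panel
Infrastructure: Panel B 13/31 = 41.9%, the 2024 panel 18/32 = 56.2% → the 2024 panel
Translational research: Panel B 110/191 = 57.6%, the 2024 panel 3/5 = 60.0% → the 2024 panel
Overall: Panel B 125/227 = 55.1%, the 2024 panel 118/275 = 42.9% → Panel B
The 2024 panel wins each proposal group but Panel B wins overall — the comparison reverses. The 2024 panel's proposals skew toward basic research, which has a lower base rate.

No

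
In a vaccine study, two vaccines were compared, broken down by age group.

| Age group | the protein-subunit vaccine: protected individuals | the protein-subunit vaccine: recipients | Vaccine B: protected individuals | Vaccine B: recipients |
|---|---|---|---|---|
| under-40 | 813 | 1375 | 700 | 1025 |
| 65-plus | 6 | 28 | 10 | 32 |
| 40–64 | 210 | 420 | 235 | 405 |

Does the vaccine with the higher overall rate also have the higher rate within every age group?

Under-40: the protein-subunit vaccine 813/1375 = 59.1%, Vaccine B 700/1025 = 68.3% → Vaccine B
65-plus: the protein-subunit vaccine 6/28 = 21.4%, Vaccine B 10/32 = 31.2% → Vaccine B
40–64: the protein-subunit vaccine 210/420 = 50.0%, Vaccine B 235/405 = 58.0% → Vaccine B
Overall: the protein-subunit vaccine 1029/1823 = 56.4%, Vaccine B 945/1462 = 64.6% → Vaccine B
Vaccine B wins overall and in every age group — no reversal.

Yes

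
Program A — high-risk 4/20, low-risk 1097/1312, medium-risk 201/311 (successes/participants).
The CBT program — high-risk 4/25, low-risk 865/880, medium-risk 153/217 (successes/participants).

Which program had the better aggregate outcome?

High-risk: Program A 4/20 = 20.0%, the CBT program 4/25 = 16.0% → Program A
Low-risk: Program A 1097/1312 = 83.6%, the CBT program 865/880 = 98.3% → the CBT program
Medium-risk: Program A 201/311 = 64.6%, the CBT program 153/217 = 70.5% → the CBT program
Overall: Program A 1302/1643 = 79.2%, the CBT program 1022/1122 = 91.1% → the CBT program
(Neither sweeps every risk group, but the CBT program has the higher pooled rate.)

the CBT program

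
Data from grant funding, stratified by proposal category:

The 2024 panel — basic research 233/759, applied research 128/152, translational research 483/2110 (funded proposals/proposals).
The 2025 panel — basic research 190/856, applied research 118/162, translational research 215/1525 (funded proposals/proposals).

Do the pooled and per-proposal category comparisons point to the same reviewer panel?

Yes

Basic research: the 2024 panel 233/759 = 30.7%, the 2025 panel 190/856 = 22.2% → the 2024 panel
Applied research: the 2024 panel 128/152 = 84.2%, the 2025 panel 118/162 = 72.8% → the 2024 panel
Translational research: the 2024 panel 483/2110 = 22.9%, the 2025 panel 215/1525 = 14.1% → the 2024 panel
Overall: the 2024 panel 844/3021 = 27.9%, the 2025 panel 523/2543 = 20.6% → the 2024 panel
The 2024 panel wins overall and in every proposal group — no reversal.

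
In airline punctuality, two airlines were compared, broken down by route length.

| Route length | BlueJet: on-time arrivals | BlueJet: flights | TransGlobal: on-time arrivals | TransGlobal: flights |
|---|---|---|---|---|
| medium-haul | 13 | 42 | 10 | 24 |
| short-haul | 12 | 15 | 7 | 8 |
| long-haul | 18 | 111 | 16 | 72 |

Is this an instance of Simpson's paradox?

Medium-haul: BlueJet 13/42 = 31.0%, TransGlobal 10/24 = 41.7% → TransGlobal
Short-haul: BlueJet 12/15 = 80.0%, TransGlobal 7/8 = 87.5% → TransGlobal
Long-haul: BlueJet 18/111 = 16.2%, TransGlobal 16/72 = 22.2% → TransGlobal
Overall: BlueJet 43/168 = 25.6%, TransGlobal 33/104 = 31.7% → TransGlobal
TransGlobal wins overall and in every route group — no reversal.

No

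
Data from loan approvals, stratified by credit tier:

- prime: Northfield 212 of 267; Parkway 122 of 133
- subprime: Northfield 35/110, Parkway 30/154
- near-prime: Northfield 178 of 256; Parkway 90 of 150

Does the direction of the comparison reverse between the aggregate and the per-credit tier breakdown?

Prime: Northfield 212/267 = 79.4%, Parkway 122/133 = 91.7% → Parkway
Subprime: Northfield 35/110 = 31.8%, Parkway 30/154 = 19.5% → Northfield
Near-prime: Northfield 178/256 = 69.5%, Parkway 90/150 = 60.0% → Northfield
Overall: Northfield 425/633 = 67.1%, Parkway 242/437 = 55.4% → Northfield
Neither sweeps: Northfield wins 2 of 3 groups, Parkway wins 1. Northfield wins overall but not every group — no Simpson reversal.

No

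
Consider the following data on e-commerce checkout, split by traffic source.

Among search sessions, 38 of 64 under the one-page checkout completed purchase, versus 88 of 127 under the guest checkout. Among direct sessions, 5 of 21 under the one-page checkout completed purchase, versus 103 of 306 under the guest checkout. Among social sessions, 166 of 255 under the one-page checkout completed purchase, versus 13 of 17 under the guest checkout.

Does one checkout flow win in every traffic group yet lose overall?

Search: the one-page checkout 38/64 = 59.4%, the guest checkout 88/127 = 69.3% → the guest checkout
Direct: the one-page checkout 5/21 = 23.8%, the guest checkout 103/306 = 33.7% → the guest checkout
Social: the one-page checkout 166/255 = 65.1%, the guest checkout 13/17 = 76.5% → the guest checkout
Overall: the one-page checkout 209/340 = 61.5%, the guest checkout 204/450 = 45.3% → the one-page checkout
The guest checkout wins each traffic group but the one-page checkout wins overall — the comparison reverses. The guest checkout's sessions skew toward direct, which has a lower base rate.

Yes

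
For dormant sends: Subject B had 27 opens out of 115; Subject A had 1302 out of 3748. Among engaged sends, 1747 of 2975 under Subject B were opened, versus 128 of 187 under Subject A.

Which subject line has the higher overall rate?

Subject B

Dormant: Subject B 27/115 = 23.5%, Subject A 1302/3748 = 34.7% → Subject A
Engaged: Subject B 1747/2975 = 58.7%, Subject A 128/187 = 68.4% → Subject A
Overall: Subject B 1774/3090 = 57.4%, Subject A 1430/3935 = 36.3% → Subject B
(Subject A wins every recipient group but Subject B wins overall — Subject A's sends skew toward the low-rate dormant group.)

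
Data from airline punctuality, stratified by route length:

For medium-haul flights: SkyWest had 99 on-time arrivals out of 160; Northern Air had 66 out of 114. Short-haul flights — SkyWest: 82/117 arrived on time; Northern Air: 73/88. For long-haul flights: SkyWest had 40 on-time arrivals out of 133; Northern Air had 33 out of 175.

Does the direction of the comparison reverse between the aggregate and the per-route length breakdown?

Medium-haul: SkyWest 99/160 = 61.9%, Northern Air 66/114 = 57.9% → SkyWest
Short-haul: SkyWest 82/117 = 70.1%, Northern Air 73/88 = 83.0% → Northern Air
Long-haul: SkyWest 40/133 = 30.1%, Northern Air 33/175 = 18.9% → SkyWest
Overall: SkyWest 221/410 = 53.9%, Northern Air 172/377 = 45.6% → SkyWest
Neither sweeps: SkyWest wins 2 of 3 groups, Northern Air wins 1. SkyWest wins overall but not every group — no Simpson reversal.

No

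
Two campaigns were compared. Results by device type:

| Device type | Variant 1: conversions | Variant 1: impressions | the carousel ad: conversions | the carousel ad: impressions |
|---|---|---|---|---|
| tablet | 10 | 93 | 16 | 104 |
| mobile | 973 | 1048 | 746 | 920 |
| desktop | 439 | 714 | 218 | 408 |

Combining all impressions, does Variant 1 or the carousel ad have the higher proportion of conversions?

Tablet: Variant 1 10/93 = 10.8%, the carousel ad 16/104 = 15.4% → the carousel ad
Mobile: Variant 1 973/1048 = 92.8%, the carousel ad 746/920 = 81.1% → Variant 1
Desktop: Variant 1 439/714 = 61.5%, the carousel ad 218/408 = 53.4% → Variant 1
Overall: Variant 1 1422/1855 = 76.7%, the carousel ad 980/1432 = 68.4% → Variant 1
(Neither sweeps every device group, but Variant 1 has the higher pooled rate.)

Variant 1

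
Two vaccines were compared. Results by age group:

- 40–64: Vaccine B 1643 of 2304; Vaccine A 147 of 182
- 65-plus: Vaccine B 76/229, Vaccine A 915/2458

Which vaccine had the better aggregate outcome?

Vaccine B

40–64: Vaccine B 1643/2304 = 71.3%, Vaccine A 147/182 = 80.8% → Vaccine A
65-plus: Vaccine B 76/229 = 33.2%, Vaccine A 915/2458 = 37.2% → Vaccine A
Overall: Vaccine B 1719/2533 = 67.9%, Vaccine A 1062/2640 = 40.2% → Vaccine B
(Vaccine A wins every age group but Vaccine B wins overall — Vaccine A's recipients skew toward the low-rate 65-plus group.)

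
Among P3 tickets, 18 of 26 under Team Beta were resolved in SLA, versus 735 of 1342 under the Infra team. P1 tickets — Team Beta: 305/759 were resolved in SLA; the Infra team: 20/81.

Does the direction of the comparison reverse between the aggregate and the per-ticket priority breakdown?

Yes

P3: Team Beta 18/26 = 69.2%, the Infra team 735/1342 = 54.8% → Team Beta
P1: Team Beta 305/759 = 40.2%, the Infra team 20/81 = 24.7% → Team Beta
Overall: Team Beta 323/785 = 41.1%, the Infra team 755/1423 = 53.1% → the Infra team
Team Beta wins each ticket group but the Infra team wins overall — the comparison reverses. Team Beta's tickets skew toward P1, which has a lower base rate.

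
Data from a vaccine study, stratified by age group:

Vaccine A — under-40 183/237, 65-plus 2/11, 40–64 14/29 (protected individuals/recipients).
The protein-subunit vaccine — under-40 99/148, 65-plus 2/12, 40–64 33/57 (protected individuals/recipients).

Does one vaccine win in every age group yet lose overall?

Under-40: Vaccine A 183/237 = 77.2%, the protein-subunit vaccine 99/148 = 66.9% → Vaccine A
65-plus: Vaccine A 2/11 = 18.2%, the protein-subunit vaccine 2/12 = 16.7% → Vaccine A
40–64: Vaccine A 14/29 = 48.3%, the protein-subunit vaccine 33/57 = 57.9% → the protein-subunit vaccine
Overall: Vaccine A 199/277 = 71.8%, the protein-subunit vaccine 134/217 = 61.8% → Vaccine A
Neither sweeps: Vaccine A wins 2 of 3 groups, the protein-subunit vaccine wins 1. Vaccine A wins overall but not every group — no Simpson reversal.

No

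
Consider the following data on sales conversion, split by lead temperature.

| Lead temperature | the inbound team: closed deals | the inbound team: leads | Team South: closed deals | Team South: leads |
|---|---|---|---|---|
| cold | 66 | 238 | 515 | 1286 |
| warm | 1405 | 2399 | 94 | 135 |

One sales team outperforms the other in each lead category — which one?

Cold: the inbound team 66/238 = 27.7%, Team South 515/1286 = 40.0% → Team South
Warm: the inbound team 1405/2399 = 58.6%, Team South 94/135 = 69.6% → Team South
Team South has the higher rate in both groups.

Team South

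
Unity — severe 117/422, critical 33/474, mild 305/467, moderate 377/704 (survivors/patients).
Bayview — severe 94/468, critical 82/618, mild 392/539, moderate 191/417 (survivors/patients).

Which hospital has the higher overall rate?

Severe: Unity 117/422 = 27.7%, Bayview 94/468 = 20.1% → Unity
Critical: Unity 33/474 = 7.0%, Bayview 82/618 = 13.3% → Bayview
Mild: Unity 305/467 = 65.3%, Bayview 392/539 = 72.7% → Bayview
Moderate: Unity 377/704 = 53.6%, Bayview 191/417 = 45.8% → Unity
Overall: Unity 832/2067 = 40.3%, Bayview 759/2042 = 37.2% → Unity
(Neither sweeps every case group, but Unity has the higher pooled rate.)

Unity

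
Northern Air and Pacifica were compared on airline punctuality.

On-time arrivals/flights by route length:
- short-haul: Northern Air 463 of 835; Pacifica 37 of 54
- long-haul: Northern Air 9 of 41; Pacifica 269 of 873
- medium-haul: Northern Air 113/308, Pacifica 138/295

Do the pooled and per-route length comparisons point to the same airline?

Short-haul: Northern Air 463/835 = 55.4%, Pacifica 37/54 = 68.5% → Pacifica
Long-haul: Northern Air 9/41 = 22.0%, Pacifica 269/873 = 30.8% → Pacifica
Medium-haul: Northern Air 113/308 = 36.7%, Pacifica 138/295 = 46.8% → Pacifica
Overall: Northern Air 585/1184 = 49.4%, Pacifica 444/1222 = 36.3% → Northern Air
Pacifica wins each route group but Northern Air wins overall — the comparison reverses. Pacifica's flights skew toward long-haul, which has a lower base rate.

No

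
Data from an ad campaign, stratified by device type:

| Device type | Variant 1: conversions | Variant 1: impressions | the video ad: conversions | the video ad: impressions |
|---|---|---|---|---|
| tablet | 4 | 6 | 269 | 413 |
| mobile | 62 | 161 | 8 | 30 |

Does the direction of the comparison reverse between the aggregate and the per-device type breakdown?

Tablet: Variant 1 4/6 = 66.7%, the video ad 269/413 = 65.1% → Variant 1
Mobile: Variant 1 62/161 = 38.5%, the video ad 8/30 = 26.7% → Variant 1
Overall: Variant 1 66/167 = 39.5%, the video ad 277/443 = 62.5% → the video ad
Variant 1 wins each device group but the video ad wins overall — the comparison reverses. Variant 1's impressions skew toward mobile, which has a lower base rate.

Yes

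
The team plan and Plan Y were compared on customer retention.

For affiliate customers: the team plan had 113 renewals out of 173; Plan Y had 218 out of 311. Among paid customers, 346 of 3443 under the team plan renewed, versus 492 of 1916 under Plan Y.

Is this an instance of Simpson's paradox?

Affiliate: the team plan 113/173 = 65.3%, Plan Y 218/311 = 70.1% → Plan Y
Paid: the team plan 346/3443 = 10.0%, Plan Y 492/1916 = 25.7% → Plan Y
Overall: the team plan 459/3616 = 12.7%, Plan Y 710/2227 = 31.9% → Plan Y
Plan Y wins overall and in every signup group — no reversal.

No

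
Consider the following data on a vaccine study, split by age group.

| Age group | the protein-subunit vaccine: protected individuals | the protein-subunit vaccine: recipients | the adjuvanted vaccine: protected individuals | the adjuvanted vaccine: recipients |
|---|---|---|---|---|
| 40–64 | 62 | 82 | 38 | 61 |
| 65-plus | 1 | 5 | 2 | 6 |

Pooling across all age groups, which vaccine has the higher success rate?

the protein-subunit vaccine

40–64: the protein-subunit vaccine 62/82 = 75.6%, the adjuvanted vaccine 38/61 = 62.3% → the protein-subunit vaccine
65-plus: the protein-subunit vaccine 1/5 = 20.0%, the adjuvanted vaccine 2/6 = 33.3% → the adjuvanted vaccine
Overall: the protein-subunit vaccine 63/87 = 72.4%, the adjuvanted vaccine 40/67 = 59.7% → the protein-subunit vaccine
(Neither sweeps every age group, but the protein-subunit vaccine has the higher pooled rate.)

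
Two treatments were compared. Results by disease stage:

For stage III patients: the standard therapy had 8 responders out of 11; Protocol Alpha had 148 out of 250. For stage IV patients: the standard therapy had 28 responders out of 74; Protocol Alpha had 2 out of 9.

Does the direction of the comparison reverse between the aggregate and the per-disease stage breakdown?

Yes

Stage III: the standard therapy 8/11 = 72.7%, Protocol Alpha 148/250 = 59.2% → the standard therapy
Stage IV: the standard therapy 28/74 = 37.8%, Protocol Alpha 2/9 = 22.2% → the standard therapy
Overall: the standard therapy 36/85 = 42.4%, Protocol Alpha 150/259 = 57.9% → Protocol Alpha
The standard therapy wins each disease group but Protocol Alpha wins overall — the comparison reverses. The standard therapy's patients skew toward stage IV, which has a lower base rate.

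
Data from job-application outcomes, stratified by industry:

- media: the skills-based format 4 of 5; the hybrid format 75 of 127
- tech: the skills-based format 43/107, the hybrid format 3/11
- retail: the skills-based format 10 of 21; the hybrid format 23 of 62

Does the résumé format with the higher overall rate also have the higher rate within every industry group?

No

Media: the skills-based format 4/5 = 80.0%, the hybrid format 75/127 = 59.1% → the skills-based format
Tech: the skills-based format 43/107 = 40.2%, the hybrid format 3/11 = 27.3% → the skills-based format
Retail: the skills-based format 10/21 = 47.6%, the hybrid format 23/62 = 37.1% → the skills-based format
Overall: the skills-based format 57/133 = 42.9%, the hybrid format 101/200 = 50.5% → the hybrid format
The skills-based format wins each industry group but the hybrid format wins overall — the comparison reverses. The skills-based format's applications skew toward tech, which has a lower base rate.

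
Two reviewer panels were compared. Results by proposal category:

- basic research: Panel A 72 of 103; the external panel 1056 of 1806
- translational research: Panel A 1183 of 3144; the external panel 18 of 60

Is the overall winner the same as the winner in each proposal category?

Basic research: Panel A 72/103 = 69.9%, the external panel 1056/1806 = 58.5% → Panel A
Translational research: Panel A 1183/3144 = 37.6%, the external panel 18/60 = 30.0% → Panel A
Overall: Panel A 1255/3247 = 38.7%, the external panel 1074/1866 = 57.6% → the external panel
Panel A wins each proposal group but the external panel wins overall — the comparison reverses. Panel A's proposals skew toward translational research, which has a lower base rate.

No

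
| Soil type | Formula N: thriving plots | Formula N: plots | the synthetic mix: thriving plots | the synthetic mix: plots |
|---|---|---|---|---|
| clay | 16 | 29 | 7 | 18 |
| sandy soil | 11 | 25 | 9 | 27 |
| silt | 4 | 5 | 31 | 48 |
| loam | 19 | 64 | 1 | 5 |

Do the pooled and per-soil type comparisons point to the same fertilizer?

Clay: Formula N 16/29 = 55.2%, the synthetic mix 7/18 = 38.9% → Formula N
Sandy soil: Formula N 11/25 = 44.0%, the synthetic mix 9/27 = 33.3% → Formula N
Silt: Formula N 4/5 = 80.0%, the synthetic mix 31/48 = 64.6% → Formula N
Loam: Formula N 19/64 = 29.7%, the synthetic mix 1/5 = 20.0% → Formula N
Overall: Formula N 50/123 = 40.7%, the synthetic mix 48/98 = 49.0% → the synthetic mix
Formula N wins each soil group but the synthetic mix wins overall — the comparison reverses. Formula N's plots skew toward loam, which has a lower base rate.

No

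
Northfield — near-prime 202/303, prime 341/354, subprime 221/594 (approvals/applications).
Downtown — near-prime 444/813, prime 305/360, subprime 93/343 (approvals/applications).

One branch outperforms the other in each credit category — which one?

Northfield

Near-prime: Northfield 202/303 = 66.7%, Downtown 444/813 = 54.6% → Northfield
Prime: Northfield 341/354 = 96.3%, Downtown 305/360 = 84.7% → Northfield
Subprime: Northfield 221/594 = 37.2%, Downtown 93/343 = 27.1% → Northfield
Northfield has the higher rate in all 3 groups.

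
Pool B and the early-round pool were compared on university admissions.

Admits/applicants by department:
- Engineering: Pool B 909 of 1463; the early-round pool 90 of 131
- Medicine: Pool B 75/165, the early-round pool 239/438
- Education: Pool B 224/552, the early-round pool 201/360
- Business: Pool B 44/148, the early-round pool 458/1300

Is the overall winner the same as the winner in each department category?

Engineering: Pool B 909/1463 = 62.1%, the early-round pool 90/131 = 68.7% → the early-round pool
Medicine: Pool B 75/165 = 45.5%, the early-round pool 239/438 = 54.6% → the early-round pool
Education: Pool B 224/552 = 40.6%, the early-round pool 201/360 = 55.8% → the early-round pool
Business: Pool B 44/148 = 29.7%, the early-round pool 458/1300 = 35.2% → the early-round pool
Overall: Pool B 1252/2328 = 53.8%, the early-round pool 988/2229 = 44.3% → Pool B
The early-round pool wins each department group but Pool B wins overall — the comparison reverses. The early-round pool's applicants skew toward Business, which has a lower base rate.

No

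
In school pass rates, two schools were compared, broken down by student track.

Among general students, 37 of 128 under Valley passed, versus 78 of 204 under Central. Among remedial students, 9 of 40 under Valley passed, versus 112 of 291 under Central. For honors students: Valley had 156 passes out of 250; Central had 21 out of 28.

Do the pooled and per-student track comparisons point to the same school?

General: Valley 37/128 = 28.9%, Central 78/204 = 38.2% → Central
Remedial: Valley 9/40 = 22.5%, Central 112/291 = 38.5% → Central
Honors: Valley 156/250 = 62.4%, Central 21/28 = 75.0% → Central
Overall: Valley 202/418 = 48.3%, Central 211/523 = 40.3% → Valley
Central wins each student group but Valley wins overall — the comparison reverses. Central's students skew toward remedial, which has a lower base rate.

No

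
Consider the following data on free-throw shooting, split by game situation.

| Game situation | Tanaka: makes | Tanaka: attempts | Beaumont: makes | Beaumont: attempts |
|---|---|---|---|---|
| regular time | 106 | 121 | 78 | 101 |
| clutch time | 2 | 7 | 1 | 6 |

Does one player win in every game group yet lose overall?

Regular time: Tanaka 106/121 = 87.6%, Beaumont 78/101 = 77.2% → Tanaka
Clutch time: Tanaka 2/7 = 28.6%, Beaumont 1/6 = 16.7% → Tanaka
Overall: Tanaka 108/128 = 84.4%, Beaumont 79/107 = 73.8% → Tanaka
Tanaka wins overall and in every game group — no reversal.

No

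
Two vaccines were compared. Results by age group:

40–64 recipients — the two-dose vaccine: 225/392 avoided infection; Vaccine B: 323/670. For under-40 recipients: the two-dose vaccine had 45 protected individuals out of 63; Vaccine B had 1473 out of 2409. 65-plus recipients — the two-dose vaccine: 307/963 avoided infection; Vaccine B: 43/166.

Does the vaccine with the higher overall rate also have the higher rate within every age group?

40–64: the two-dose vaccine 225/392 = 57.4%, Vaccine B 323/670 = 48.2% → the two-dose vaccine
Under-40: the two-dose vaccine 45/63 = 71.4%, Vaccine B 1473/2409 = 61.1% → the two-dose vaccine
65-plus: the two-dose vaccine 307/963 = 31.9%, Vaccine B 43/166 = 25.9% → the two-dose vaccine
Overall: the two-dose vaccine 577/1418 = 40.7%, Vaccine B 1839/3245 = 56.7% → Vaccine B
The two-dose vaccine wins each age group but Vaccine B wins overall — the comparison reverses. The two-dose vaccine's recipients skew toward 65-plus, which has a lower base rate.

No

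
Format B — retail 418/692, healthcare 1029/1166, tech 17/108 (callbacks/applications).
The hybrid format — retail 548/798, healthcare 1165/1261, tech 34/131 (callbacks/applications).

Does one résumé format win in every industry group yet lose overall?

No

Retail: Format B 418/692 = 60.4%, the hybrid format 548/798 = 68.7% → the hybrid format
Healthcare: Format B 1029/1166 = 88.3%, the hybrid format 1165/1261 = 92.4% → the hybrid format
Tech: Format B 17/108 = 15.7%, the hybrid format 34/131 = 26.0% → the hybrid format
Overall: Format B 1464/1966 = 74.5%, the hybrid format 1747/2190 = 79.8% → the hybrid format
The hybrid format wins overall and in every industry group — no reversal.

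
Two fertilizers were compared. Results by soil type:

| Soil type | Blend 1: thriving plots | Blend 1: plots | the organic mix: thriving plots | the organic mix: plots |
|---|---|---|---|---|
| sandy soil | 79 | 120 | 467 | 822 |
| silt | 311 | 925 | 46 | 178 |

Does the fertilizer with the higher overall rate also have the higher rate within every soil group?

Sandy soil: Blend 1 79/120 = 65.8%, the organic mix 467/822 = 56.8% → Blend 1
Silt: Blend 1 311/925 = 33.6%, the organic mix 46/178 = 25.8% → Blend 1
Overall: Blend 1 390/1045 = 37.3%, the organic mix 513/1000 = 51.3% → the organic mix
Blend 1 wins each soil group but the organic mix wins overall — the comparison reverses. Blend 1's plots skew toward silt, which has a lower base rate.

No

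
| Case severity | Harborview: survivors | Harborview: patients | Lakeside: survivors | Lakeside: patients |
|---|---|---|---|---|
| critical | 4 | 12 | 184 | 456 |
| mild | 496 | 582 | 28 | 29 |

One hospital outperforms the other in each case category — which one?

Lakeside

Critical: Harborview 4/12 = 33.3%, Lakeside 184/456 = 40.4% → Lakeside
Mild: Harborview 496/582 = 85.2%, Lakeside 28/29 = 96.6% → Lakeside
Lakeside has the higher rate in both groups.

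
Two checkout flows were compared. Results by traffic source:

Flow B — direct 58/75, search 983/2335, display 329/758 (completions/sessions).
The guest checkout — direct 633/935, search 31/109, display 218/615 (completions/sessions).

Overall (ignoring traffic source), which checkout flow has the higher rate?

the guest checkout

Direct: Flow B 58/75 = 77.3%, the guest checkout 633/935 = 67.7% → Flow B
Search: Flow B 983/2335 = 42.1%, the guest checkout 31/109 = 28.4% → Flow B
Display: Flow B 329/758 = 43.4%, the guest checkout 218/615 = 35.4% → Flow B
Overall: Flow B 1370/3168 = 43.2%, the guest checkout 882/1659 = 53.2% → the guest checkout
(Flow B wins every traffic group but the guest checkout wins overall — Flow B's sessions skew toward the low-rate search group.)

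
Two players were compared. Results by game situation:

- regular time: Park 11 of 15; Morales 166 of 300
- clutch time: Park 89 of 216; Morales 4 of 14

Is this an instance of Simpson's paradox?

Regular time: Park 11/15 = 73.3%, Morales 166/300 = 55.3% → Park
Clutch time: Park 89/216 = 41.2%, Morales 4/14 = 28.6% → Park
Overall: Park 100/231 = 43.3%, Morales 170/314 = 54.1% → Morales
Park wins each game group but Morales wins overall — the comparison reverses. Park's attempts skew toward clutch time, which has a lower base rate.

Yes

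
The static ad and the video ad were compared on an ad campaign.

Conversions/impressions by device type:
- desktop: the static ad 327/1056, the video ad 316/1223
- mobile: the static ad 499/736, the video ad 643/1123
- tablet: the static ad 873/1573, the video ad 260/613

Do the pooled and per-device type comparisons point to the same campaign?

Desktop: the static ad 327/1056 = 31.0%, the video ad 316/1223 = 25.8% → the static ad
Mobile: the static ad 499/736 = 67.8%, the video ad 643/1123 = 57.3% → the static ad
Tablet: the static ad 873/1573 = 55.5%, the video ad 260/613 = 42.4% → the static ad
Overall: the static ad 1699/3365 = 50.5%, the video ad 1219/2959 = 41.2% → the static ad
The static ad wins overall and in every device group — no reversal.

Yes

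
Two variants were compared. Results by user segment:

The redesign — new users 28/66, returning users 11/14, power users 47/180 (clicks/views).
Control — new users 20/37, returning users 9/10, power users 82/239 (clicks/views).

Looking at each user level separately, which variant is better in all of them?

New users: the redesign 28/66 = 42.4%, Control 20/37 = 54.1% → Control
Returning users: the redesign 11/14 = 78.6%, Control 9/10 = 90.0% → Control
Power users: the redesign 47/180 = 26.1%, Control 82/239 = 34.3% → Control
Control has the higher rate in all 3 groups.

Control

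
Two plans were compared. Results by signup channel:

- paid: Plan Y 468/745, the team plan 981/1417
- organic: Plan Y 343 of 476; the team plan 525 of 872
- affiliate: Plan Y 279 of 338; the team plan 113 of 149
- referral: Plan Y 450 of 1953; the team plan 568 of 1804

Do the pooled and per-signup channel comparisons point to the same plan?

Paid: Plan Y 468/745 = 62.8%, the team plan 981/1417 = 69.2% → the team plan
Organic: Plan Y 343/476 = 72.1%, the team plan 525/872 = 60.2% → Plan Y
Affiliate: Plan Y 279/338 = 82.5%, the team plan 113/149 = 75.8% → Plan Y
Referral: Plan Y 450/1953 = 23.0%, the team plan 568/1804 = 31.5% → the team plan
Overall: Plan Y 1540/3512 = 43.8%, the team plan 2187/4242 = 51.6% → the team plan
Neither sweeps: Plan Y wins 2 of 4 groups, the team plan wins 2. The team plan wins overall but not every group — no Simpson reversal.

No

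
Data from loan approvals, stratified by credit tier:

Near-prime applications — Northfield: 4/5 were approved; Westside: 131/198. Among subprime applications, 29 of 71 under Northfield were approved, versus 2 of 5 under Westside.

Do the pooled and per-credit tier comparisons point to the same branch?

No

Near-prime: Northfield 4/5 = 80.0%, Westside 131/198 = 66.2% → Northfield
Subprime: Northfield 29/71 = 40.8%, Westside 2/5 = 40.0% → Northfield
Overall: Northfield 33/76 = 43.4%, Westside 133/203 = 65.5% → Westside
Northfield wins each credit group but Westside wins overall — the comparison reverses. Northfield's applications skew toward subprime, which has a lower base rate.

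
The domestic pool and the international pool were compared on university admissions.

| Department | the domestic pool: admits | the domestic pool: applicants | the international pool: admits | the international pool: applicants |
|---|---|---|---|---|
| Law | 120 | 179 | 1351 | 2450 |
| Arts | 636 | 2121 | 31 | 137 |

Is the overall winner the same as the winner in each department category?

No

Law: the domestic pool 120/179 = 67.0%, the international pool 1351/2450 = 55.1% → the domestic pool
Arts: the domestic pool 636/2121 = 30.0%, the international pool 31/137 = 22.6% → the domestic pool
Overall: the domestic pool 756/2300 = 32.9%, the international pool 1382/2587 = 53.4% → the international pool
The domestic pool wins each department group but the international pool wins overall — the comparison reverses. The domestic pool's applicants skew toward Arts, which has a lower base rate.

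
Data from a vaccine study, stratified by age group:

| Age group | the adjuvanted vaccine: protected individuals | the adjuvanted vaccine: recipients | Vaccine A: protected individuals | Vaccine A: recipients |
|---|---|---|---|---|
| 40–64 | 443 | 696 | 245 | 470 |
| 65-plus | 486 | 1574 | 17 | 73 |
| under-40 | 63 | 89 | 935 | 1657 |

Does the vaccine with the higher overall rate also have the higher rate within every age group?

No

40–64: the adjuvanted vaccine 443/696 = 63.6%, Vaccine A 245/470 = 52.1% → the adjuvanted vaccine
65-plus: the adjuvanted vaccine 486/1574 = 30.9%, Vaccine A 17/73 = 23.3% → the adjuvanted vaccine
Under-40: the adjuvanted vaccine 63/89 = 70.8%, Vaccine A 935/1657 = 56.4% → the adjuvanted vaccine
Overall: the adjuvanted vaccine 992/2359 = 42.1%, Vaccine A 1197/2200 = 54.4% → Vaccine A
The adjuvanted vaccine wins each age group but Vaccine A wins overall — the comparison reverses. The adjuvanted vaccine's recipients skew toward 65-plus, which has a lower base rate.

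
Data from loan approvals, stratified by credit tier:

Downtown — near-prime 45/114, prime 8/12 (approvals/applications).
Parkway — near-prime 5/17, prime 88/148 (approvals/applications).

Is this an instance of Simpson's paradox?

Yes

Near-prime: Downtown 45/114 = 39.5%, Parkway 5/17 = 29.4% → Downtown
Prime: Downtown 8/12 = 66.7%, Parkway 88/148 = 59.5% → Downtown
Overall: Downtown 53/126 = 42.1%, Parkway 93/165 = 56.4% → Parkway
Downtown wins each credit group but Parkway wins overall — the comparison reverses. Downtown's applications skew toward near-prime, which has a lower base rate.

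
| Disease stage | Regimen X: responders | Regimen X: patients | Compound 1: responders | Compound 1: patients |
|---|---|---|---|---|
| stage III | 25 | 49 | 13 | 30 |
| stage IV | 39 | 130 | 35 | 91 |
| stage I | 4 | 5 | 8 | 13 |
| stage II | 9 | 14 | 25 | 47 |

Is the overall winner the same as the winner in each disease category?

No

Stage III: Regimen X 25/49 = 51.0%, Compound 1 13/30 = 43.3% → Regimen X
Stage IV: Regimen X 39/130 = 30.0%, Compound 1 35/91 = 38.5% → Compound 1
Stage I: Regimen X 4/5 = 80.0%, Compound 1 8/13 = 61.5% → Regimen X
Stage II: Regimen X 9/14 = 64.3%, Compound 1 25/47 = 53.2% → Regimen X
Overall: Regimen X 77/198 = 38.9%, Compound 1 81/181 = 44.8% → Compound 1
Neither sweeps: Regimen X wins 3 of 4 groups, Compound 1 wins 1. Compound 1 wins overall but not every group — no Simpson reversal.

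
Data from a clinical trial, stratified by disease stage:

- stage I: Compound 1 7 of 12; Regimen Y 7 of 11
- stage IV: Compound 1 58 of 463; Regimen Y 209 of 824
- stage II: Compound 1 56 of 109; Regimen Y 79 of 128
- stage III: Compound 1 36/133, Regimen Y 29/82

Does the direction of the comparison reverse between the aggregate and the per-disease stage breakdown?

Stage I: Compound 1 7/12 = 58.3%, Regimen Y 7/11 = 63.6% → Regimen Y
Stage IV: Compound 1 58/463 = 12.5%, Regimen Y 209/824 = 25.4% → Regimen Y
Stage II: Compound 1 56/109 = 51.4%, Regimen Y 79/128 = 61.7% → Regimen Y
Stage III: Compound 1 36/133 = 27.1%, Regimen Y 29/82 = 35.4% → Regimen Y
Overall: Compound 1 157/717 = 21.9%, Regimen Y 324/1045 = 31.0% → Regimen Y
Regimen Y wins overall and in every disease group — no reversal.

No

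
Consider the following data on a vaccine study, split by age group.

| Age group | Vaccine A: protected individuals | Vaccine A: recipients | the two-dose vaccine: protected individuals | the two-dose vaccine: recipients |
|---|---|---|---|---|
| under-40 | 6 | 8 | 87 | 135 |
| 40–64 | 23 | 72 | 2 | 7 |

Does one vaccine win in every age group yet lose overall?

Yes

Under-40: Vaccine A 6/8 = 75.0%, the two-dose vaccine 87/135 = 64.4% → Vaccine A
40–64: Vaccine A 23/72 = 31.9%, the two-dose vaccine 2/7 = 28.6% → Vaccine A
Overall: Vaccine A 29/80 = 36.2%, the two-dose vaccine 89/142 = 62.7% → the two-dose vaccine
Vaccine A wins each age group but the two-dose vaccine wins overall — the comparison reverses. Vaccine A's recipients skew toward 40–64, which has a lower base rate.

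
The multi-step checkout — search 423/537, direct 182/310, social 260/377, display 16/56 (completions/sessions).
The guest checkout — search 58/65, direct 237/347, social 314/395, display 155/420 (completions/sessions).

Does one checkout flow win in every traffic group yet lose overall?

Yes

Search: the multi-step checkout 423/537 = 78.8%, the guest checkout 58/65 = 89.2% → the guest checkout
Direct: the multi-step checkout 182/310 = 58.7%, the guest checkout 237/347 = 68.3% → the guest checkout
Social: the multi-step checkout 260/377 = 69.0%, the guest checkout 314/395 = 79.5% → the guest checkout
Display: the multi-step checkout 16/56 = 28.6%, the guest checkout 155/420 = 36.9% → the guest checkout
Overall: the multi-step checkout 881/1280 = 68.8%, the guest checkout 764/1227 = 62.3% → the multi-step checkout
The guest checkout wins each traffic group but the multi-step checkout wins overall — the comparison reverses. The guest checkout's sessions skew toward display, which has a lower base rate.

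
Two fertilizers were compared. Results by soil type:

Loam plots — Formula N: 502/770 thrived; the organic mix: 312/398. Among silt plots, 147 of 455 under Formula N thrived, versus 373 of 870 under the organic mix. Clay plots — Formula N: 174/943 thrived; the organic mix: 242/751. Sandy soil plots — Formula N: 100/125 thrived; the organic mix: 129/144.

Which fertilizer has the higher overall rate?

Loam: Formula N 502/770 = 65.2%, the organic mix 312/398 = 78.4% → the organic mix
Silt: Formula N 147/455 = 32.3%, the organic mix 373/870 = 42.9% → the organic mix
Clay: Formula N 174/943 = 18.5%, the organic mix 242/751 = 32.2% → the organic mix
Sandy soil: Formula N 100/125 = 80.0%, the organic mix 129/144 = 89.6% → the organic mix
Overall: Formula N 923/2293 = 40.3%, the organic mix 1056/2163 = 48.8% → the organic mix

the organic mix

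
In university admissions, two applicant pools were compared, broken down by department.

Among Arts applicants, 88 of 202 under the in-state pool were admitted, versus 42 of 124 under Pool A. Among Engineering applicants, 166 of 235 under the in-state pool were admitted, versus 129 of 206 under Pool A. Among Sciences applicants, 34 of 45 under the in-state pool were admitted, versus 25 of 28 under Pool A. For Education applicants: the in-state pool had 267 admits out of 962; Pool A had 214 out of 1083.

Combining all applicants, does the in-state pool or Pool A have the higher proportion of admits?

Arts: the in-state pool 88/202 = 43.6%, Pool A 42/124 = 33.9% → the in-state pool
Engineering: the in-state pool 166/235 = 70.6%, Pool A 129/206 = 62.6% → the in-state pool
Sciences: the in-state pool 34/45 = 75.6%, Pool A 25/28 = 89.3% → Pool A
Education: the in-state pool 267/962 = 27.8%, Pool A 214/1083 = 19.8% → the in-state pool
Overall: the in-state pool 555/1444 = 38.4%, Pool A 410/1441 = 28.5% → the in-state pool
(Neither sweeps every department group, but the in-state pool has the higher pooled rate.)

the in-state pool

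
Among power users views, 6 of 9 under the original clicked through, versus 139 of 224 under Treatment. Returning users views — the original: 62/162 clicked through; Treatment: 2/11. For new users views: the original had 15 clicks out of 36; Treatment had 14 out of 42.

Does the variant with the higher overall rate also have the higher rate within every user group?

No

Power users: the original 6/9 = 66.7%, Treatment 139/224 = 62.1% → the original
Returning users: the original 62/162 = 38.3%, Treatment 2/11 = 18.2% → the original
New users: the original 15/36 = 41.7%, Treatment 14/42 = 33.3% → the original
Overall: the original 83/207 = 40.1%, Treatment 155/277 = 56.0% → Treatment
The original wins each user group but Treatment wins overall — the comparison reverses. The original's views skew toward returning users, which has a lower base rate.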